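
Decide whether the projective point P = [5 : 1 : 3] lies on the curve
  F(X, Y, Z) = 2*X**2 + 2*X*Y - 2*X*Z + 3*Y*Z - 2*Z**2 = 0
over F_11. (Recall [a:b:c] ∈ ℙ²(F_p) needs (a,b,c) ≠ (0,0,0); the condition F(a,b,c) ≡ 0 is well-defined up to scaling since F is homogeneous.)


F(5,1,3) ≡ 10 (mod 11); P is NOT on the curve.

Evaluate F(5, 1, 3) term-by-term (mod 11).
  2*X**2 ↦ 2·25·1·1 = 50
  2*X*Y ↦ 2·5·1·1 = 10
  -2*X*Z ↦ -2·5·1·3 = -30
  3*Y*Z ↦ 3·1·1·3 = 9
  -2*Z**2 ↦ -2·1·1·9 = -18
Sum: F(5, 1, 3) = (50) + (10) + (-30) + (9) + (-18) = 21.
Reducing mod 11: 21 ≡ 10 (mod 11).
Since F(a, b, c) ≡ 10 ≠ 0 (mod 11), P does NOT lie on the curve.


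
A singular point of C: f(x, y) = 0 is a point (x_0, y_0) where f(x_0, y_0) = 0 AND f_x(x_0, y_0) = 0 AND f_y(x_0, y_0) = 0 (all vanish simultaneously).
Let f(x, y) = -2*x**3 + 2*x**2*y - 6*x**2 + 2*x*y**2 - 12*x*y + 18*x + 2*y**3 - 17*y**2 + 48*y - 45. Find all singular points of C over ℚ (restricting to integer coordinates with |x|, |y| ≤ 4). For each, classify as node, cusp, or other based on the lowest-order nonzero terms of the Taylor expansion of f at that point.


Singular points: {(0, 3)}; classification: cusp.

Compute partial derivatives:
  f_x = -6*x**2 + 4*x*y - 12*x + 2*y**2 - 12*y + 18.
  f_y = 2*x**2 + 4*x*y - 12*x + 6*y**2 - 34*y + 48.
Scan x_0 ∈ {−4, ..., 4}. For each x_0, f_y(x_0, y) is a polynomial in y; find its integer roots y ∈ {−4, ..., 4}, then test f_x and f at those candidates.
  x = -4: f_y(-4, y) = 6*y**2 - 50*y + 128; no integer root y with |y| ≤ 4.
  x = -3: f_y(-3, y) = 6*y**2 - 46*y + 102; no integer root y with |y| ≤ 4.
  x = -2: f_y(-2, y) = 6*y**2 - 42*y + 80; no integer root y with |y| ≤ 4.
  x = -1: f_y(-1, y) = 6*y**2 - 38*y + 62; no integer root y with |y| ≤ 4.
  x = 0: f_y(0, y) = 6*y**2 - 34*y + 48; vanishes at y ∈ {3}. (0, 3): f_x = 0, f = 0 — SINGULAR.
  x = 1: f_y(1, y) = 6*y**2 - 30*y + 38; no integer root y with |y| ≤ 4.
  x = 2: f_y(2, y) = 6*y**2 - 26*y + 32; no integer root y with |y| ≤ 4.
  x = 3: f_y(3, y) = 6*y**2 - 22*y + 30; no integer root y with |y| ≤ 4.
  x = 4: f_y(4, y) = 6*y**2 - 18*y + 32; no integer root y with |y| ≤ 4.
Only singular point on the grid: (0, 3).
Classify: substitute x = 0 + u, y = 3 + v and expand: f = -2*u**3 + 2*u**2*v + 2*u*v**2 + 2*v**3 + v**2.
No constant or linear terms (consistent with a singular point). Quadratic part: v**2. Cubic part: -2*u**3 + 2*u**2*v + 2*u*v**2 + 2*v**3.
The quadratic part v**2 is a perfect square, so there is a single (double) tangent line v = 0, i.e. y = 3. Restricting the cubic part to that line (v = 0) leaves -2*u**3 ≠ 0, so f is not divisible by v and the branch is v² ≈ 2*u**3 to lowest order — this is a cusp.
Classification: cusp.


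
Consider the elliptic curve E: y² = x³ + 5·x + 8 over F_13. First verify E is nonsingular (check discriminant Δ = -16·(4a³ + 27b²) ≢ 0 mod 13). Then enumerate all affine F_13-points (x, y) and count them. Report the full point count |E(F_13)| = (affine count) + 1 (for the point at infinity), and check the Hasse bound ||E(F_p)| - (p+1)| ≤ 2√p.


Affine points = {(1, 1), (1, 12), (2, 0), (4, 1), (4, 12), (7, 3), (7, 10), (8, 1), (8, 12), (11, 4), (11, 9)}; affine count = 11; |E(F_13)| = 12.

Discriminant check: Δ ∝ 4a³ + 27b² = 4·5³ + 27·8² = 4·125 + 27·64 ≡ 5 (mod 13). Nonzero ⇒ E is nonsingular.
For each x ∈ F_13, compute rhs = x³ + 5·x + 8 mod 13, then count y ∈ F_13 with y² ≡ rhs.
  x = 0: rhs = 8, matching y values: none (0 points).
  x = 1: rhs = 1, matching y values: 1, 12 (2 points).
  x = 2: rhs = 0, matching y values: 0 (1 points).
  x = 3: rhs = 11, matching y values: none (0 points).
  x = 4: rhs = 1, matching y values: 1, 12 (2 points).
  x = 5: rhs = 2, matching y values: none (0 points).
  x = 6: rhs = 7, matching y values: none (0 points).
  x = 7: rhs = 9, matching y values: 3, 10 (2 points).
  x = 8: rhs = 1, matching y values: 1, 12 (2 points).
  x = 9: rhs = 2, matching y values: none (0 points).
  x = 10: rhs = 5, matching y values: none (0 points).
  x = 11: rhs = 3, matching y values: 4, 9 (2 points).
  x = 12: rhs = 2, matching y values: none (0 points).
Total affine count: 11.
Full point count |E(F_13)| = 11 + 1 = 12.
Hasse bound: |12 − (13+1)| = |-2| = 2 ≤ 2√13 ≈ 7.2111 ✓.


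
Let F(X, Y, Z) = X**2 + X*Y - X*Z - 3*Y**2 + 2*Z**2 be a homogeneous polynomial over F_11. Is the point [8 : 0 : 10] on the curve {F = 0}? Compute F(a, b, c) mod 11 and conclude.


F(8,0,10) ≡ 8 (mod 11); P is NOT on the curve.

Evaluate F(8, 0, 10) term-by-term (mod 11).
  X**2 ↦ 1·64·1·1 = 64
  X*Y ↦ 1·8·0·1 = 0
  -X*Z ↦ -1·8·1·10 = -80
  -3*Y**2 ↦ -3·1·0·1 = 0
  2*Z**2 ↦ 2·1·1·100 = 200
Sum: F(8, 0, 10) = (64) + (0) + (-80) + (0) + (200) = 184.
Reducing mod 11: 184 ≡ 8 (mod 11).
Since F(a, b, c) ≡ 8 ≠ 0 (mod 11), P does NOT lie on the curve.


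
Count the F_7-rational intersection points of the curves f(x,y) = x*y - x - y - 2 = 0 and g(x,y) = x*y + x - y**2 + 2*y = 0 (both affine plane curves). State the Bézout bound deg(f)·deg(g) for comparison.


Common zeros: {(6, 3)}; count = 1; Bézout bound = 4.

deg(f) = 2, deg(g) = 2, so Bézout bound = 4.
Scan x ∈ F_7. For each x, list the y ∈ F_7 with f(x, y) ≡ 0 and those with g(x, y) ≡ 0 (mod 7); the common zeros in that column are the intersection.
  x = 0: f ≡ 0 at y ∈ {5}; g ≡ 0 at y ∈ {0, 2}; common: ∅.
  x = 1: f ≡ 0 at y ∈ ∅; g ≡ 0 at y ∈ ∅; common: ∅.
  x = 2: f ≡ 0 at y ∈ {4}; g ≡ 0 at y ∈ ∅; common: ∅.
  x = 3: f ≡ 0 at y ∈ {6}; g ≡ 0 at y ∈ {1, 4}; common: ∅.
  x = 4: f ≡ 0 at y ∈ {2}; g ≡ 0 at y ∈ ∅; common: ∅.
  x = 5: f ≡ 0 at y ∈ {0}; g ≡ 0 at y ∈ ∅; common: ∅.
  x = 6: f ≡ 0 at y ∈ {3}; g ≡ 0 at y ∈ {3, 5}; common: {3}.
Collecting: common zeros = {(6, 3)}, so the count is 1.
Comparison with the Bézout bound: 1 ≤ 4 = deg(f)·deg(g), as expected for curves with no common component (the affine F_7-count falls short of the bound because intersections may lie at infinity, over extension fields, or carry multiplicity).


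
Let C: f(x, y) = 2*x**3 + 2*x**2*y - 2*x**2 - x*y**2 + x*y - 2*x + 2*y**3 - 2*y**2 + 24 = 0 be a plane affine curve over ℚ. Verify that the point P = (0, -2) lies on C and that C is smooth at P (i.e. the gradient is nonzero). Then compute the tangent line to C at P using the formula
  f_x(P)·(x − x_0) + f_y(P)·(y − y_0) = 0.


Tangent line at P: -8*x + 32*y + 64 = 0.

Step 1: f(0, -2) = 0, so P lies on C.
Step 2: partial derivatives
  f_x(x, y) = 6*x**2 + 4*x*y - 4*x - y**2 + y - 2, f_y(x, y) = 2*x**2 - 2*x*y + x + 6*y**2 - 4*y.
  f_x(P) = -8, f_y(P) = 32 (gradient nonzero, so P is smooth).
Step 3: tangent line at P: -8·(x − 0) + 32·(y − -2) = 0.
Expanding: -8*x + 32*y + 64 = 0.


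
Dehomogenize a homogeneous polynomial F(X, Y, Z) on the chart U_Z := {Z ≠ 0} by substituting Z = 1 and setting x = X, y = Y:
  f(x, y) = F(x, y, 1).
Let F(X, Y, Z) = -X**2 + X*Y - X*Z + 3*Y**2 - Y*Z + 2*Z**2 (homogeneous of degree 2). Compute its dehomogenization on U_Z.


f(x, y) = -x**2 + x*y - x + 3*y**2 - y + 2

On U_Z we set Z = 1. Each monomial c·X^i·Y^j·Z^k in F becomes c·x^i·y^j·1^k = c·x^i·y^j.
Substituting Z = 1: F(X, Y, 1) = -x**2 + x*y - x + 3*y**2 - y + 2.
Note: deg(f) ≤ deg(F) = 2; strict inequality happens when F is divisible by Z (lost terms).


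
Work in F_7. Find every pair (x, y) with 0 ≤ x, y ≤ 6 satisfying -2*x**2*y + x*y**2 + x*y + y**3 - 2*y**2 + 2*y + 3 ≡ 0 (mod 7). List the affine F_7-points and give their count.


Affine F_7-points: {(0, 2), (1, 6), (2, 1), (3, 3), (5, 2), (6, 1), (6, 3), (6, 6)}; count = 8.

For each of the 49 pairs (x, y) ∈ F_7², evaluate f(x, y) mod 7. Record the zeros.
  x = 0: [0↦3, 1↦4, 2↦0, 3↦4, 4↦1, 5↦4, 6↦5]  zeros at y ∈ {2}
  x = 1: [0↦3, 1↦4, 2↦2, 3↦3, 4↦6, 5↦3, 6↦0]  zeros at y ∈ {6}
  x = 2: [0↦3, 1↦0, 2↦3, 3↦4, 4↦2, 5↦3, 6↦6]  zeros at y ∈ {1}
  x = 3: [0↦3, 1↦6, 2↦3, 3↦0, 4↦3, 5↦4, 6↦2]  zeros at y ∈ {3}
  x = 4: [0↦3, 1↦1, 2↦2, 3↦5, 4↦2, 5↦6, 6↦2]  zeros at y ∈ ∅
  x = 5: [0↦3, 1↦6, 2↦0, 3↦5, 4↦6, 5↦2, 6↦6]  zeros at y ∈ {2}
  x = 6: [0↦3, 1↦0, 2↦4, 3↦0, 4↦1, 5↦6, 6↦0]  zeros at y ∈ {1, 3, 6}
Collecting zeros: affine points = {(0, 2), (1, 6), (2, 1), (3, 3), (5, 2), (6, 1), (6, 3), (6, 6)}.
Total count |C(F_7)_aff| = 8.


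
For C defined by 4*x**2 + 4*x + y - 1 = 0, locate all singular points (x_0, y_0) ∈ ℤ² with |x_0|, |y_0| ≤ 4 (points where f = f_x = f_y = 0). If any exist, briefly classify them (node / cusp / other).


No singular points in the scanned grid; C is smooth there.

Compute partial derivatives:
  f_x = 8*x + 4.
  f_y = 1.
f_y = 1 is a nonzero constant, so f_y never vanishes: no point (x, y) can satisfy f = f_x = f_y = 0. In particular no (x, y) ∈ {−4, ..., 4}² is singular; the curve is smooth.


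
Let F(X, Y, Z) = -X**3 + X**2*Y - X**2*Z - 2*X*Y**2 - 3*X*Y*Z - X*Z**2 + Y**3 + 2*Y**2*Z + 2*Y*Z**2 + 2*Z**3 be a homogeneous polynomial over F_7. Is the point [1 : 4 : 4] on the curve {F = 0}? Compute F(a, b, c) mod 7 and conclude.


F(1,4,4) ≡ 1 (mod 7); P is NOT on the curve.

Evaluate F(1, 4, 4) term-by-term (mod 7).
  -X**3 ↦ -1·1·1·1 = -1
  X**2*Y ↦ 1·1·4·1 = 4
  -X**2*Z ↦ -1·1·1·4 = -4
  -2*X*Y**2 ↦ -2·1·16·1 = -32
  -3*X*Y*Z ↦ -3·1·4·4 = -48
  -X*Z**2 ↦ -1·1·1·16 = -16
  Y**3 ↦ 1·1·64·1 = 64
  2*Y**2*Z ↦ 2·1·16·4 = 128
  2*Y*Z**2 ↦ 2·1·4·16 = 128
  2*Z**3 ↦ 2·1·1·64 = 128
Sum: F(1, 4, 4) = (-1) + (4) + (-4) + (-32) + (-48) + (-16) + (64) + (128) + (128) + (128) = 351.
Reducing mod 7: 351 ≡ 1 (mod 7).
Since F(a, b, c) ≡ 1 ≠ 0 (mod 7), P does NOT lie on the curve.


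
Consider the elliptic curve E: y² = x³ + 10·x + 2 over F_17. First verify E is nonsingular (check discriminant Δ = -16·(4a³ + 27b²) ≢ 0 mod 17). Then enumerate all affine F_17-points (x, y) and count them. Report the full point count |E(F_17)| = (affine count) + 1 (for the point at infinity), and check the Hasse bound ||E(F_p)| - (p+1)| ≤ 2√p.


Affine points = {(0, 6), (0, 11), (1, 8), (1, 9), (2, 8), (2, 9), (3, 5), (3, 12), (4, 2), (4, 15), (8, 4), (8, 13), (11, 7), (11, 10), (13, 0), (14, 8), (14, 9), (15, 5), (15, 12), (16, 5), (16, 12)}; affine count = 21; |E(F_17)| = 22.

Discriminant check: Δ ∝ 4a³ + 27b² = 4·10³ + 27·2² = 4·1000 + 27·4 ≡ 11 (mod 17). Nonzero ⇒ E is nonsingular.
For each x ∈ F_17, compute rhs = x³ + 10·x + 2 mod 17, then count y ∈ F_17 with y² ≡ rhs.
  x = 0: rhs = 2, matching y values: 6, 11 (2 points).
  x = 1: rhs = 13, matching y values: 8, 9 (2 points).
  x = 2: rhs = 13, matching y values: 8, 9 (2 points).
  x = 3: rhs = 8, matching y values: 5, 12 (2 points).
  x = 4: rhs = 4, matching y values: 2, 15 (2 points).
  x = 5: rhs = 7, matching y values: none (0 points).
  x = 6: rhs = 6, matching y values: none (0 points).
  x = 7: rhs = 7, matching y values: none (0 points).
  x = 8: rhs = 16, matching y values: 4, 13 (2 points).
  x = 9: rhs = 5, matching y values: none (0 points).
  x = 10: rhs = 14, matching y values: none (0 points).
  x = 11: rhs = 15, matching y values: 7, 10 (2 points).
  x = 12: rhs = 14, matching y values: none (0 points).
  x = 13: rhs = 0, matching y values: 0 (1 points).
  x = 14: rhs = 13, matching y values: 8, 9 (2 points).
  x = 15: rhs = 8, matching y values: 5, 12 (2 points).
  x = 16: rhs = 8, matching y values: 5, 12 (2 points).
Total affine count: 21.
Full point count |E(F_17)| = 21 + 1 = 22.
Hasse bound: |22 − (17+1)| = |4| = 4 ≤ 2√17 ≈ 8.2462 ✓.


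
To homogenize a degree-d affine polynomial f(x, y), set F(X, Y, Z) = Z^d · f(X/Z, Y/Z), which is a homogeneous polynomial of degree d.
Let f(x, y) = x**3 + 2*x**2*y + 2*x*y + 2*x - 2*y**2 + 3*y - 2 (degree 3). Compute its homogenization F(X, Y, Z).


F(X, Y, Z) = X**3 + 2*X**2*Y + 2*X*Y*Z + 2*X*Z**2 - 2*Y**2*Z + 3*Y*Z**2 - 2*Z**3

deg(f) = 3.
Substitute x = X/Z, y = Y/Z into f, then multiply by Z^3.
  monomial 1·x^3·y^0 ↦ 1·X^3·Y^0·Z^0.
  monomial 2·x^2·y^1 ↦ 2·X^2·Y^1·Z^0.
  monomial 2·x^1·y^1 ↦ 2·X^1·Y^1·Z^1.
  monomial 2·x^1·y^0 ↦ 2·X^1·Y^0·Z^2.
  monomial -2·x^0·y^2 ↦ -2·X^0·Y^2·Z^1.
  monomial 3·x^0·y^1 ↦ 3·X^0·Y^1·Z^2.
  monomial -2·x^0·y^0 ↦ -2·X^0·Y^0·Z^3.
Collecting: F(X, Y, Z) = X**3 + 2*X**2*Y + 2*X*Y*Z + 2*X*Z**2 - 2*Y**2*Z + 3*Y*Z**2 - 2*Z**3.


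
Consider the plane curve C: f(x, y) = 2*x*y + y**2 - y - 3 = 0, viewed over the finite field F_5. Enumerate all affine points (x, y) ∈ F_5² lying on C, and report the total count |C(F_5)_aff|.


Affine F_5-points: {(2, 3), (2, 4), (4, 1), (4, 2)}; count = 4.

For each of the 25 pairs (x, y) ∈ F_5², evaluate f(x, y) mod 5. Record the zeros.
  x = 0: [0↦2, 1↦2, 2↦4, 3↦3, 4↦4]  zeros at y ∈ ∅
  x = 1: [0↦2, 1↦4, 2↦3, 3↦4, 4↦2]  zeros at y ∈ ∅
  x = 2: [0↦2, 1↦1, 2↦2, 3↦0, 4↦0]  zeros at y ∈ {3, 4}
  x = 3: [0↦2, 1↦3, 2↦1, 3↦1, 4↦3]  zeros at y ∈ ∅
  x = 4: [0↦2, 1↦0, 2↦0, 3↦2, 4↦1]  zeros at y ∈ {1, 2}
Collecting zeros: affine points = {(2, 3), (2, 4), (4, 1), (4, 2)}.
Total count |C(F_5)_aff| = 4.


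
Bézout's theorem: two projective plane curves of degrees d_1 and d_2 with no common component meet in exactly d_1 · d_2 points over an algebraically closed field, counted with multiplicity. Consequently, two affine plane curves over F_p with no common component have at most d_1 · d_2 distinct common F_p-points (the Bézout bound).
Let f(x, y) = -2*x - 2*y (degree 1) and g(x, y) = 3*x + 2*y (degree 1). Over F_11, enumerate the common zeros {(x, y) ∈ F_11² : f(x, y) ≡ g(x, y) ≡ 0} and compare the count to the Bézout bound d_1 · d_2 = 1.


Common zeros: {(0, 0)}; count = 1; Bézout bound = 1.

deg(f) = 1, deg(g) = 1, so Bézout bound = 1.
Scan x ∈ F_11. For each x, list the y ∈ F_11 with f(x, y) ≡ 0 and those with g(x, y) ≡ 0 (mod 11); the common zeros in that column are the intersection.
  x = 0: f ≡ 0 at y ∈ {0}; g ≡ 0 at y ∈ {0}; common: {0}.
  x = 1: f ≡ 0 at y ∈ {10}; g ≡ 0 at y ∈ {4}; common: ∅.
  x = 2: f ≡ 0 at y ∈ {9}; g ≡ 0 at y ∈ {8}; common: ∅.
  x = 3: f ≡ 0 at y ∈ {8}; g ≡ 0 at y ∈ {1}; common: ∅.
  x = 4: f ≡ 0 at y ∈ {7}; g ≡ 0 at y ∈ {5}; common: ∅.
  x = 5: f ≡ 0 at y ∈ {6}; g ≡ 0 at y ∈ {9}; common: ∅.
  x = 6: f ≡ 0 at y ∈ {5}; g ≡ 0 at y ∈ {2}; common: ∅.
  x = 7: f ≡ 0 at y ∈ {4}; g ≡ 0 at y ∈ {6}; common: ∅.
  x = 8: f ≡ 0 at y ∈ {3}; g ≡ 0 at y ∈ {10}; common: ∅.
  x = 9: f ≡ 0 at y ∈ {2}; g ≡ 0 at y ∈ {3}; common: ∅.
  x = 10: f ≡ 0 at y ∈ {1}; g ≡ 0 at y ∈ {7}; common: ∅.
Collecting: common zeros = {(0, 0)}, so the count is 1.
Comparison with the Bézout bound: 1 ≤ 1 = deg(f)·deg(g), as expected for curves with no common component (the bound is attained).


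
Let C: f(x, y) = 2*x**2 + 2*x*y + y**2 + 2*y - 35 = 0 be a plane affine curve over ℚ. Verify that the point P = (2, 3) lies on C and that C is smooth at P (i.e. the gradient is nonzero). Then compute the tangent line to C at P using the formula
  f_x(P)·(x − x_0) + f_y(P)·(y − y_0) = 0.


Tangent line at P: 14*x + 12*y - 64 = 0.

Step 1: f(2, 3) = 0, so P lies on C.
Step 2: partial derivatives
  f_x(x, y) = 4*x + 2*y, f_y(x, y) = 2*x + 2*y + 2.
  f_x(P) = 14, f_y(P) = 12 (gradient nonzero, so P is smooth).
Step 3: tangent line at P: 14·(x − 2) + 12·(y − 3) = 0.
Expanding: 14*x + 12*y - 64 = 0.


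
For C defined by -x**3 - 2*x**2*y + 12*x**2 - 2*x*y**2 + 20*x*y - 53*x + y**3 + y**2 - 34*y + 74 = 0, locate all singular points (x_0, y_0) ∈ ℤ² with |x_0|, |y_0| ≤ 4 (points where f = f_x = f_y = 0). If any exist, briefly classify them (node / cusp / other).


Singular points: {(3, 2)}; classification: node.

Compute partial derivatives:
  f_x = -3*x**2 - 4*x*y + 24*x - 2*y**2 + 20*y - 53.
  f_y = -2*x**2 - 4*x*y + 20*x + 3*y**2 + 2*y - 34.
Scan x_0 ∈ {−4, ..., 4}. For each x_0, f_y(x_0, y) is a polynomial in y; find its integer roots y ∈ {−4, ..., 4}, then test f_x and f at those candidates.
  x = -4: f_y(-4, y) = 3*y**2 + 18*y - 146; no integer root y with |y| ≤ 4.
  x = -3: f_y(-3, y) = 3*y**2 + 14*y - 112; no integer root y with |y| ≤ 4.
  x = -2: f_y(-2, y) = 3*y**2 + 10*y - 82; no integer root y with |y| ≤ 4.
  x = -1: f_y(-1, y) = 3*y**2 + 6*y - 56; no integer root y with |y| ≤ 4.
  x = 0: f_y(0, y) = 3*y**2 + 2*y - 34; no integer root y with |y| ≤ 4.
  x = 1: f_y(1, y) = 3*y**2 - 2*y - 16; vanishes at y ∈ {-2}. (1, -2): f_x = -72 ≠ 0.
  x = 2: f_y(2, y) = 3*y**2 - 6*y - 2; no integer root y with |y| ≤ 4.
  x = 3: f_y(3, y) = 3*y**2 - 10*y + 8; vanishes at y ∈ {2}. (3, 2): f_x = 0, f = 0 — SINGULAR.
  x = 4: f_y(4, y) = 3*y**2 - 14*y + 14; no integer root y with |y| ≤ 4.
Only singular point on the grid: (3, 2).
Classify: substitute x = 3 + u, y = 2 + v and expand: f = -u**3 - 2*u**2*v - u**2 - 2*u*v**2 + v**3 + v**2.
No constant or linear terms (consistent with a singular point). Quadratic part: -u**2 + v**2. Cubic part: -u**3 - 2*u**2*v - 2*u*v**2 + v**3.
The quadratic part v**2 - u**2 = (v − u)(v + u) splits into two distinct linear factors, so there are two distinct tangent lines y − 2 = ±(x − 3) — this is a node (ordinary double point).
Classification: node.


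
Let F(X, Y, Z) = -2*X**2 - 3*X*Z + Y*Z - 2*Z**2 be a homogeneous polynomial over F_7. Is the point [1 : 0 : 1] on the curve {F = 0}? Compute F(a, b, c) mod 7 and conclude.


F(1,0,1) ≡ 0 (mod 7); P is on the curve.

Evaluate F(1, 0, 1) term-by-term (mod 7).
  -2*X**2 ↦ -2·1·1·1 = -2
  -3*X*Z ↦ -3·1·1·1 = -3
  Y*Z ↦ 1·1·0·1 = 0
  -2*Z**2 ↦ -2·1·1·1 = -2
Sum: F(1, 0, 1) = (-2) + (-3) + (0) + (-2) = -7.
Reducing mod 7: -7 ≡ 0 (mod 7).
Since F(a, b, c) ≡ 0 (mod 7), P lies on the curve.


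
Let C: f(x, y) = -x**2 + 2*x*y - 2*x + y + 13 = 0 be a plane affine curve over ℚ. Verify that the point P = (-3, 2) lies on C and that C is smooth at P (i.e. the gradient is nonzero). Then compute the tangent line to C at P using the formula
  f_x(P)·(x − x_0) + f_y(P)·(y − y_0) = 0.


Tangent line at P: 8*x - 5*y + 34 = 0.

Step 1: f(-3, 2) = 0, so P lies on C.
Step 2: partial derivatives
  f_x(x, y) = -2*x + 2*y - 2, f_y(x, y) = 2*x + 1.
  f_x(P) = 8, f_y(P) = -5 (gradient nonzero, so P is smooth).
Step 3: tangent line at P: 8·(x − -3) + -5·(y − 2) = 0.
Expanding: 8*x - 5*y + 34 = 0.


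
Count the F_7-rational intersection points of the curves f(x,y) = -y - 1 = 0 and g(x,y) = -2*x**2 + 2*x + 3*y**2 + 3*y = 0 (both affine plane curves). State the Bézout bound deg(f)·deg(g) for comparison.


Common zeros: {(0, 6), (1, 6)}; count = 2; Bézout bound = 2.

deg(f) = 1, deg(g) = 2, so Bézout bound = 2.
Scan x ∈ F_7. For each x, list the y ∈ F_7 with f(x, y) ≡ 0 and those with g(x, y) ≡ 0 (mod 7); the common zeros in that column are the intersection.
  x = 0: f ≡ 0 at y ∈ {6}; g ≡ 0 at y ∈ {0, 6}; common: {6}.
  x = 1: f ≡ 0 at y ∈ {6}; g ≡ 0 at y ∈ {0, 6}; common: {6}.
  x = 2: f ≡ 0 at y ∈ {6}; g ≡ 0 at y ∈ {2, 4}; common: ∅.
  x = 3: f ≡ 0 at y ∈ {6}; g ≡ 0 at y ∈ ∅; common: ∅.
  x = 4: f ≡ 0 at y ∈ {6}; g ≡ 0 at y ∈ ∅; common: ∅.
  x = 5: f ≡ 0 at y ∈ {6}; g ≡ 0 at y ∈ ∅; common: ∅.
  x = 6: f ≡ 0 at y ∈ {6}; g ≡ 0 at y ∈ {2, 4}; common: ∅.
Collecting: common zeros = {(0, 6), (1, 6)}, so the count is 2.
Comparison with the Bézout bound: 2 ≤ 2 = deg(f)·deg(g), as expected for curves with no common component (the bound is attained).


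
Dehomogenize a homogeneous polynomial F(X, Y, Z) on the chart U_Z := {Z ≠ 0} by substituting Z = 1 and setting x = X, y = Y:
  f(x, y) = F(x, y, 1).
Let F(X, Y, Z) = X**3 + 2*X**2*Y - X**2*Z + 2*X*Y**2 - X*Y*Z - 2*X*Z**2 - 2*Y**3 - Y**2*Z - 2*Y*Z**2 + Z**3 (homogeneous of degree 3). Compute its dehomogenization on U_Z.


f(x, y) = x**3 + 2*x**2*y - x**2 + 2*x*y**2 - x*y - 2*x - 2*y**3 - y**2 - 2*y + 1

On U_Z we set Z = 1. Each monomial c·X^i·Y^j·Z^k in F becomes c·x^i·y^j·1^k = c·x^i·y^j.
Substituting Z = 1: F(X, Y, 1) = x**3 + 2*x**2*y - x**2 + 2*x*y**2 - x*y - 2*x - 2*y**3 - y**2 - 2*y + 1.
Note: deg(f) ≤ deg(F) = 3; strict inequality happens when F is divisible by Z (lost terms).


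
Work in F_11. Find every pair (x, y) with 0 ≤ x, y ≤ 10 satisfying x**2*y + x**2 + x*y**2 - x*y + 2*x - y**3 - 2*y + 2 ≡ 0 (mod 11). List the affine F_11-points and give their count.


Affine F_11-points: {(1, 6), (2, 1), (2, 4), (2, 8), (4, 4), (5, 8), (7, 2), (7, 6), (7, 10), (8, 1), (10, 2)}; count = 11.

For each of the 121 pairs (x, y) ∈ F_11², evaluate f(x, y) mod 11. Record the zeros.
  x = 0: [0↦2, 1↦10, 2↦1, 3↦2, 4↦7, 5↦10, 6↦5, 7↦8, 8↦2, 9↦3, 10↦5]  zeros at y ∈ ∅
  x = 1: [0↦5, 1↦3, 2↦8, 3↦3, 4↦4, 5↦5, 6↦0, 7↦5, 8↦3, 9↦10, 10↦9]  zeros at y ∈ {6}
  x = 2: [0↦10, 1↦0, 2↦10, 3↦1, 4↦0, 5↦1, 6↦9, 7↦7, 8↦0, 9↦4, 10↦2]  zeros at y ∈ {1, 4, 8}
  x = 3: [0↦6, 1↦1, 2↦7, 3↦7, 4↦6, 5↦9, 6↦10, 7↦3, 8↦4, 9↦7, 10↦6]  zeros at y ∈ ∅
  x = 4: [0↦4, 1↦6, 2↦10, 3↦10, 4↦0, 5↦7, 6↦3, 7↦4, 8↦4, 9↦8, 10↦10]  zeros at y ∈ {4}
  x = 5: [0↦4, 1↦4, 2↦8, 3↦10, 4↦4, 5↦6, 6↦10, 7↦10, 8↦0, 9↦7, 10↦3]  zeros at y ∈ {8}
  x = 6: [0↦6, 1↦6, 2↦1, 3↦7, 4↦7, 5↦6, 6↦9, 7↦10, 8↦3, 9↦4, 10↦7]  zeros at y ∈ ∅
  x = 7: [0↦10, 1↦1, 2↦0, 3↦1, 4↦9, 5↦7, 6↦0, 7↦4, 8↦2, 9↦10, 10↦0]  zeros at y ∈ {2, 6, 10}
  x = 8: [0↦5, 1↦0, 2↦5, 3↦3, 4↦10, 5↦9, 6↦5, 7↦3, 8↦8, 9↦3, 10↦4]  zeros at y ∈ {1}
  x = 9: [0↦2, 1↦3, 2↦5, 3↦2, 4↦10, 5↦1, 6↦2, 7↦7, 8↦10, 9↦5, 10↦8]  zeros at y ∈ ∅
  x = 10: [0↦1, 1↦10, 2↦0, 3↦9, 4↦9, 5↦5, 6↦2, 7↦5, 8↦8, 9↦5, 10↦1]  zeros at y ∈ {2}
Collecting zeros: affine points = {(1, 6), (2, 1), (2, 4), (2, 8), (4, 4), (5, 8), (7, 2), (7, 6), (7, 10), (8, 1), (10, 2)}.
Total count |C(F_11)_aff| = 11.


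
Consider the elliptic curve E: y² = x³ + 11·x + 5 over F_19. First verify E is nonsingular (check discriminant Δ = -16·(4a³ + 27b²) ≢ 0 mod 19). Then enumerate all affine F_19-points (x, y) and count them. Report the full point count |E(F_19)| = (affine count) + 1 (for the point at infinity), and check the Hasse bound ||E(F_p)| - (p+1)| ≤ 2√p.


Affine points = {(0, 9), (0, 10), (1, 6), (1, 13), (2, 4), (2, 15), (7, 8), (7, 11), (8, 4), (8, 15), (9, 4), (9, 15), (15, 7), (15, 12)}; affine count = 14; |E(F_19)| = 15.

Discriminant check: Δ ∝ 4a³ + 27b² = 4·11³ + 27·5² = 4·1331 + 27·25 ≡ 14 (mod 19). Nonzero ⇒ E is nonsingular.
For each x ∈ F_19, compute rhs = x³ + 11·x + 5 mod 19, then count y ∈ F_19 with y² ≡ rhs.
  x = 0: rhs = 5, matching y values: 9, 10 (2 points).
  x = 1: rhs = 17, matching y values: 6, 13 (2 points).
  x = 2: rhs = 16, matching y values: 4, 15 (2 points).
  x = 3: rhs = 8, matching y values: none (0 points).
  x = 4: rhs = 18, matching y values: none (0 points).
  x = 5: rhs = 14, matching y values: none (0 points).
  x = 6: rhs = 2, matching y values: none (0 points).
  x = 7: rhs = 7, matching y values: 8, 11 (2 points).
  x = 8: rhs = 16, matching y values: 4, 15 (2 points).
  x = 9: rhs = 16, matching y values: 4, 15 (2 points).
  x = 10: rhs = 13, matching y values: none (0 points).
  x = 11: rhs = 13, matching y values: none (0 points).
  x = 12: rhs = 3, matching y values: none (0 points).
  x = 13: rhs = 8, matching y values: none (0 points).
  x = 14: rhs = 15, matching y values: none (0 points).
  x = 15: rhs = 11, matching y values: 7, 12 (2 points).
  x = 16: rhs = 2, matching y values: none (0 points).
  x = 17: rhs = 13, matching y values: none (0 points).
  x = 18: rhs = 12, matching y values: none (0 points).
Total affine count: 14.
Full point count |E(F_19)| = 14 + 1 = 15.
Hasse bound: |15 − (19+1)| = |-5| = 5 ≤ 2√19 ≈ 8.7178 ✓.


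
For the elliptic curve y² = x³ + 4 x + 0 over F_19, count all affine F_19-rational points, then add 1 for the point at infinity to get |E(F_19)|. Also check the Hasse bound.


Affine points = {(0, 0), (1, 9), (1, 10), (2, 4), (2, 15), (3, 1), (3, 18), (4, 2), (4, 17), (9, 9), (9, 10), (11, 8), (11, 11), (12, 3), (12, 16), (13, 8), (13, 11), (14, 8), (14, 11)}; affine count = 19; |E(F_19)| = 20.

Discriminant check: Δ ∝ 4a³ + 27b² = 4·4³ + 27·0² = 4·64 + 27·0 ≡ 9 (mod 19). Nonzero ⇒ E is nonsingular.
For each x ∈ F_19, compute rhs = x³ + 4·x + 0 mod 19, then count y ∈ F_19 with y² ≡ rhs.
  x = 0: rhs = 0, matching y values: 0 (1 points).
  x = 1: rhs = 5, matching y values: 9, 10 (2 points).
  x = 2: rhs = 16, matching y values: 4, 15 (2 points).
  x = 3: rhs = 1, matching y values: 1, 18 (2 points).
  x = 4: rhs = 4, matching y values: 2, 17 (2 points).
  x = 5: rhs = 12, matching y values: none (0 points).
  x = 6: rhs = 12, matching y values: none (0 points).
  x = 7: rhs = 10, matching y values: none (0 points).
  x = 8: rhs = 12, matching y values: none (0 points).
  x = 9: rhs = 5, matching y values: 9, 10 (2 points).
  x = 10: rhs = 14, matching y values: none (0 points).
  x = 11: rhs = 7, matching y values: 8, 11 (2 points).
  x = 12: rhs = 9, matching y values: 3, 16 (2 points).
  x = 13: rhs = 7, matching y values: 8, 11 (2 points).
  x = 14: rhs = 7, matching y values: 8, 11 (2 points).
  x = 15: rhs = 15, matching y values: none (0 points).
  x = 16: rhs = 18, matching y values: none (0 points).
  x = 17: rhs = 3, matching y values: none (0 points).
  x = 18: rhs = 14, matching y values: none (0 points).
Total affine count: 19.
Full point count |E(F_19)| = 19 + 1 = 20.
Hasse bound: |20 − (19+1)| = |0| = 0 ≤ 2√19 ≈ 8.7178 ✓.


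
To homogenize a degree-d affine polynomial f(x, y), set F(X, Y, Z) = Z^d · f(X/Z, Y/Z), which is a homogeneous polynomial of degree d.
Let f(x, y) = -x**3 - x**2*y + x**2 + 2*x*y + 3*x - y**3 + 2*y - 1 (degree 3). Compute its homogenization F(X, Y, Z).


F(X, Y, Z) = -X**3 - X**2*Y + X**2*Z + 2*X*Y*Z + 3*X*Z**2 - Y**3 + 2*Y*Z**2 - Z**3

deg(f) = 3.
Substitute x = X/Z, y = Y/Z into f, then multiply by Z^3.
  monomial -1·x^3·y^0 ↦ -1·X^3·Y^0·Z^0.
  monomial -1·x^2·y^1 ↦ -1·X^2·Y^1·Z^0.
  monomial 1·x^2·y^0 ↦ 1·X^2·Y^0·Z^1.
  monomial 2·x^1·y^1 ↦ 2·X^1·Y^1·Z^1.
  monomial 3·x^1·y^0 ↦ 3·X^1·Y^0·Z^2.
  monomial -1·x^0·y^3 ↦ -1·X^0·Y^3·Z^0.
  monomial 2·x^0·y^1 ↦ 2·X^0·Y^1·Z^2.
  monomial -1·x^0·y^0 ↦ -1·X^0·Y^0·Z^3.
Collecting: F(X, Y, Z) = -X**3 - X**2*Y + X**2*Z + 2*X*Y*Z + 3*X*Z**2 - Y**3 + 2*Y*Z**2 - Z**3.


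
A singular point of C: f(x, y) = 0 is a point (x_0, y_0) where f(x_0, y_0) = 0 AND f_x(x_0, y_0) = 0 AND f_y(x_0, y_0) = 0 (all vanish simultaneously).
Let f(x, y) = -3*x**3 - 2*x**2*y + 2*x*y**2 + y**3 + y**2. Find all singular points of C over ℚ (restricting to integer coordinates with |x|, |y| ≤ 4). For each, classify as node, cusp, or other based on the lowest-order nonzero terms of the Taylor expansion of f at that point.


Singular points: {(0, 0)}; classification: cusp.

Compute partial derivatives:
  f_x = -9*x**2 - 4*x*y + 2*y**2.
  f_y = -2*x**2 + 4*x*y + 3*y**2 + 2*y.
Scan x_0 ∈ {−4, ..., 4}. For each x_0, f_y(x_0, y) is a polynomial in y; find its integer roots y ∈ {−4, ..., 4}, then test f_x and f at those candidates.
  x = -4: f_y(-4, y) = 3*y**2 - 14*y - 32; no integer root y with |y| ≤ 4.
  x = -3: f_y(-3, y) = 3*y**2 - 10*y - 18; no integer root y with |y| ≤ 4.
  x = -2: f_y(-2, y) = 3*y**2 - 6*y - 8; no integer root y with |y| ≤ 4.
  x = -1: f_y(-1, y) = 3*y**2 - 2*y - 2; no integer root y with |y| ≤ 4.
  x = 0: f_y(0, y) = 3*y**2 + 2*y; vanishes at y ∈ {0}. (0, 0): f_x = 0, f = 0 — SINGULAR.
  x = 1: f_y(1, y) = 3*y**2 + 6*y - 2; no integer root y with |y| ≤ 4.
  x = 2: f_y(2, y) = 3*y**2 + 10*y - 8; vanishes at y ∈ {-4}. (2, -4): f_x = 28 ≠ 0.
  x = 3: f_y(3, y) = 3*y**2 + 14*y - 18; no integer root y with |y| ≤ 4.
  x = 4: f_y(4, y) = 3*y**2 + 18*y - 32; no integer root y with |y| ≤ 4.
Only singular point on the grid: (0, 0).
Classify: substitute x = 0 + u, y = 0 + v and expand: f = -3*u**3 - 2*u**2*v + 2*u*v**2 + v**3 + v**2.
No constant or linear terms (consistent with a singular point). Quadratic part: v**2. Cubic part: -3*u**3 - 2*u**2*v + 2*u*v**2 + v**3.
The quadratic part v**2 is a perfect square, so there is a single (double) tangent line v = 0, i.e. y = 0. Restricting the cubic part to that line (v = 0) leaves -3*u**3 ≠ 0, so f is not divisible by v and the branch is v² ≈ 3*u**3 to lowest order — this is a cusp.
Classification: cusp.


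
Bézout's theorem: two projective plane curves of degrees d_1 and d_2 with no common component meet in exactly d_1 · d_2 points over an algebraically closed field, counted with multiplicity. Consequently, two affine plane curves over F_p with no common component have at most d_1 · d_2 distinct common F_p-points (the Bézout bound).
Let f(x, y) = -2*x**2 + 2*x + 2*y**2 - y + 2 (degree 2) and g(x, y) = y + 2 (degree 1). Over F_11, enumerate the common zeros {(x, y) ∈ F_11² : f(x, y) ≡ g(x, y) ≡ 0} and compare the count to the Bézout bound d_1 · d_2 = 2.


Common zeros: {(3, 9), (9, 9)}; count = 2; Bézout bound = 2.

deg(f) = 2, deg(g) = 1, so Bézout bound = 2.
Scan x ∈ F_11. For each x, list the y ∈ F_11 with f(x, y) ≡ 0 and those with g(x, y) ≡ 0 (mod 11); the common zeros in that column are the intersection.
  x = 0: f ≡ 0 at y ∈ ∅; g ≡ 0 at y ∈ {9}; common: ∅.
  x = 1: f ≡ 0 at y ∈ ∅; g ≡ 0 at y ∈ {9}; common: ∅.
  x = 2: f ≡ 0 at y ∈ ∅; g ≡ 0 at y ∈ {9}; common: ∅.
  x = 3: f ≡ 0 at y ∈ {8, 9}; g ≡ 0 at y ∈ {9}; common: {9}.
  x = 4: f ≡ 0 at y ∈ {0, 6}; g ≡ 0 at y ∈ {9}; common: ∅.
  x = 5: f ≡ 0 at y ∈ ∅; g ≡ 0 at y ∈ {9}; common: ∅.
  x = 6: f ≡ 0 at y ∈ {7, 10}; g ≡ 0 at y ∈ {9}; common: ∅.
  x = 7: f ≡ 0 at y ∈ ∅; g ≡ 0 at y ∈ {9}; common: ∅.
  x = 8: f ≡ 0 at y ∈ {0, 6}; g ≡ 0 at y ∈ {9}; common: ∅.
  x = 9: f ≡ 0 at y ∈ {8, 9}; g ≡ 0 at y ∈ {9}; common: {9}.
  x = 10: f ≡ 0 at y ∈ ∅; g ≡ 0 at y ∈ {9}; common: ∅.
Collecting: common zeros = {(3, 9), (9, 9)}, so the count is 2.
Comparison with the Bézout bound: 2 ≤ 2 = deg(f)·deg(g), as expected for curves with no common component (the bound is attained).


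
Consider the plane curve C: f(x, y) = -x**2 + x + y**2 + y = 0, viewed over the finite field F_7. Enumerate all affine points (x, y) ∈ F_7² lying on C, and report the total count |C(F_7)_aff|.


Affine F_7-points: {(0, 0), (0, 6), (1, 0), (1, 6), (2, 1), (2, 5), (3, 2), (3, 4), (4, 3), (5, 2), (5, 4), (6, 1), (6, 5)}; count = 13.

For each of the 49 pairs (x, y) ∈ F_7², evaluate f(x, y) mod 7. Record the zeros.
  x = 0: [0↦0, 1↦2, 2↦6, 3↦5, 4↦6, 5↦2, 6↦0]  zeros at y ∈ {0, 6}
  x = 1: [0↦0, 1↦2, 2↦6, 3↦5, 4↦6, 5↦2, 6↦0]  zeros at y ∈ {0, 6}
  x = 2: [0↦5, 1↦0, 2↦4, 3↦3, 4↦4, 5↦0, 6↦5]  zeros at y ∈ {1, 5}
  x = 3: [0↦1, 1↦3, 2↦0, 3↦6, 4↦0, 5↦3, 6↦1]  zeros at y ∈ {2, 4}
  x = 4: [0↦2, 1↦4, 2↦1, 3↦0, 4↦1, 5↦4, 6↦2]  zeros at y ∈ {3}
  x = 5: [0↦1, 1↦3, 2↦0, 3↦6, 4↦0, 5↦3, 6↦1]  zeros at y ∈ {2, 4}
  x = 6: [0↦5, 1↦0, 2↦4, 3↦3, 4↦4, 5↦0, 6↦5]  zeros at y ∈ {1, 5}
Collecting zeros: affine points = {(0, 0), (0, 6), (1, 0), (1, 6), (2, 1), (2, 5), (3, 2), (3, 4), (4, 3), (5, 2), (5, 4), (6, 1), (6, 5)}.
Total count |C(F_7)_aff| = 13.


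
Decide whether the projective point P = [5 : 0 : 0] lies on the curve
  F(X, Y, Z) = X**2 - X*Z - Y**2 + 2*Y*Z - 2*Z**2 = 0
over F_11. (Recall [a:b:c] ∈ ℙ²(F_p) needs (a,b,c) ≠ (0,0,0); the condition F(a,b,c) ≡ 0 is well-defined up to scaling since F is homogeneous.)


F(5,0,0) ≡ 3 (mod 11); P is NOT on the curve.

Evaluate F(5, 0, 0) term-by-term (mod 11).
  X**2 ↦ 1·25·1·1 = 25
  -X*Z ↦ -1·5·1·0 = 0
  -Y**2 ↦ -1·1·0·1 = 0
  2*Y*Z ↦ 2·1·0·0 = 0
  -2*Z**2 ↦ -2·1·1·0 = 0
Sum: F(5, 0, 0) = (25) + (0) + (0) + (0) + (0) = 25.
Reducing mod 11: 25 ≡ 3 (mod 11).
Since F(a, b, c) ≡ 3 ≠ 0 (mod 11), P does NOT lie on the curve.


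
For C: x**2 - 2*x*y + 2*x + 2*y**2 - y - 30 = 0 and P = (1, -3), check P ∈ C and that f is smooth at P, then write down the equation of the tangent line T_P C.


Tangent line at P: 10*x - 15*y - 55 = 0.

Step 1: f(1, -3) = 0, so P lies on C.
Step 2: partial derivatives
  f_x(x, y) = 2*x - 2*y + 2, f_y(x, y) = -2*x + 4*y - 1.
  f_x(P) = 10, f_y(P) = -15 (gradient nonzero, so P is smooth).
Step 3: tangent line at P: 10·(x − 1) + -15·(y − -3) = 0.
Expanding: 10*x - 15*y - 55 = 0.


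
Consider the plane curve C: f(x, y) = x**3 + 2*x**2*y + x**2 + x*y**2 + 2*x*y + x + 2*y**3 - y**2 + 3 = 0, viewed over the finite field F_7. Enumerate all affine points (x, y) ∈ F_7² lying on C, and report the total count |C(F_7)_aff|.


Affine F_7-points: {(0, 6), (1, 6), (3, 0), (3, 1), (3, 5), (5, 1), (6, 4)}; count = 7.

For each of the 49 pairs (x, y) ∈ F_7², evaluate f(x, y) mod 7. Record the zeros.
  x = 0: [0↦3, 1↦4, 2↦1, 3↦6, 4↦3, 5↦4, 6↦0]  zeros at y ∈ {6}
  x = 1: [0↦6, 1↦5, 2↦2, 3↦2, 4↦3, 5↦3, 6↦0]  zeros at y ∈ {6}
  x = 2: [0↦3, 1↦4, 2↦5, 3↦4, 4↦6, 5↦2, 6↦4]  zeros at y ∈ ∅
  x = 3: [0↦0, 1↦0, 2↦2, 3↦4, 4↦4, 5↦0, 6↦4]  zeros at y ∈ {0, 1, 5}
  x = 4: [0↦3, 1↦6, 2↦6, 3↦1, 4↦3, 5↦3, 6↦6]  zeros at y ∈ ∅
  x = 5: [0↦4, 1↦0, 2↦2, 3↦1, 4↦2, 5↦3, 6↦2]  zeros at y ∈ {1}
  x = 6: [0↦2, 1↦2, 2↦3, 3↦3, 4↦0, 5↦6, 6↦5]  zeros at y ∈ {4}
Collecting zeros: affine points = {(0, 6), (1, 6), (3, 0), (3, 1), (3, 5), (5, 1), (6, 4)}.
Total count |C(F_7)_aff| = 7.


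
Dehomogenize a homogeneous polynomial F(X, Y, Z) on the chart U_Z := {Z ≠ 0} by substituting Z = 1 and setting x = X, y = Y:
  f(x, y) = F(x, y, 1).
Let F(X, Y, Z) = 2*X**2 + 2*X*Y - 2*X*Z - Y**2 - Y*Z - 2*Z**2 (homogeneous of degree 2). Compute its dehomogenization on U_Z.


f(x, y) = 2*x**2 + 2*x*y - 2*x - y**2 - y - 2

On U_Z we set Z = 1. Each monomial c·X^i·Y^j·Z^k in F becomes c·x^i·y^j·1^k = c·x^i·y^j.
Substituting Z = 1: F(X, Y, 1) = 2*x**2 + 2*x*y - 2*x - y**2 - y - 2.
Note: deg(f) ≤ deg(F) = 2; strict inequality happens when F is divisible by Z (lost terms).


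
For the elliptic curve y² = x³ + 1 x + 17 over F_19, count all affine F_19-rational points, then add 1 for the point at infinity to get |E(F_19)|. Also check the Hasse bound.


Affine points = {(0, 6), (0, 13), (1, 0), (3, 3), (3, 16), (4, 3), (4, 16), (6, 7), (6, 12), (7, 5), (7, 14), (8, 9), (8, 10), (10, 1), (10, 18), (12, 3), (12, 16), (13, 2), (13, 17), (14, 1), (14, 18), (15, 5), (15, 14), (16, 5), (16, 14), (17, 8), (17, 11)}; affine count = 27; |E(F_19)| = 28.

Discriminant check: Δ ∝ 4a³ + 27b² = 4·1³ + 27·17² = 4·1 + 27·289 ≡ 17 (mod 19). Nonzero ⇒ E is nonsingular.
For each x ∈ F_19, compute rhs = x³ + 1·x + 17 mod 19, then count y ∈ F_19 with y² ≡ rhs.
  x = 0: rhs = 17, matching y values: 6, 13 (2 points).
  x = 1: rhs = 0, matching y values: 0 (1 points).
  x = 2: rhs = 8, matching y values: none (0 points).
  x = 3: rhs = 9, matching y values: 3, 16 (2 points).
  x = 4: rhs = 9, matching y values: 3, 16 (2 points).
  x = 5: rhs = 14, matching y values: none (0 points).
  x = 6: rhs = 11, matching y values: 7, 12 (2 points).
  x = 7: rhs = 6, matching y values: 5, 14 (2 points).
  x = 8: rhs = 5, matching y values: 9, 10 (2 points).
  x = 9: rhs = 14, matching y values: none (0 points).
  x = 10: rhs = 1, matching y values: 1, 18 (2 points).
  x = 11: rhs = 10, matching y values: none (0 points).
  x = 12: rhs = 9, matching y values: 3, 16 (2 points).
  x = 13: rhs = 4, matching y values: 2, 17 (2 points).
  x = 14: rhs = 1, matching y values: 1, 18 (2 points).
  x = 15: rhs = 6, matching y values: 5, 14 (2 points).
  x = 16: rhs = 6, matching y values: 5, 14 (2 points).
  x = 17: rhs = 7, matching y values: 8, 11 (2 points).
  x = 18: rhs = 15, matching y values: none (0 points).
Total affine count: 27.
Full point count |E(F_19)| = 27 + 1 = 28.
Hasse bound: |28 − (19+1)| = |8| = 8 ≤ 2√19 ≈ 8.7178 ✓.


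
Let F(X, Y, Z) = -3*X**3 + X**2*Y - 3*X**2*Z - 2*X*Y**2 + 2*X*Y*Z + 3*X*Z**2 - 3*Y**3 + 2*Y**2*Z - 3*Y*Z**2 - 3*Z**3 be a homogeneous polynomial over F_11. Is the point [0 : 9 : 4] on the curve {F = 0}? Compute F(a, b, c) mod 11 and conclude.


F(0,9,4) ≡ 4 (mod 11); P is NOT on the curve.

Evaluate F(0, 9, 4) term-by-term (mod 11).
  -3*X**3 ↦ -3·0·1·1 = 0
  X**2*Y ↦ 1·0·9·1 = 0
  -3*X**2*Z ↦ -3·0·1·4 = 0
  -2*X*Y**2 ↦ -2·0·81·1 = 0
  2*X*Y*Z ↦ 2·0·9·4 = 0
  3*X*Z**2 ↦ 3·0·1·16 = 0
  -3*Y**3 ↦ -3·1·729·1 = -2187
  2*Y**2*Z ↦ 2·1·81·4 = 648
  -3*Y*Z**2 ↦ -3·1·9·16 = -432
  -3*Z**3 ↦ -3·1·1·64 = -192
Sum: F(0, 9, 4) = (0) + (0) + (0) + (0) + (0) + (0) + (-2187) + (648) + (-432) + (-192) = -2163.
Reducing mod 11: -2163 ≡ 4 (mod 11).
Since F(a, b, c) ≡ 4 ≠ 0 (mod 11), P does NOT lie on the curve.


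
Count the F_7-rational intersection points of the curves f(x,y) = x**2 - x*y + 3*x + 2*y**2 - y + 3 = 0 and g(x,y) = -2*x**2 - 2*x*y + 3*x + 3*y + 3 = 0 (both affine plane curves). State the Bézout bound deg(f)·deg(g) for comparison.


Common zeros: {(4, 5)}; count = 1; Bézout bound = 4.

deg(f) = 2, deg(g) = 2, so Bézout bound = 4.
Scan x ∈ F_7. For each x, list the y ∈ F_7 with f(x, y) ≡ 0 and those with g(x, y) ≡ 0 (mod 7); the common zeros in that column are the intersection.
  x = 0: f ≡ 0 at y ∈ ∅; g ≡ 0 at y ∈ {6}; common: ∅.
  x = 1: f ≡ 0 at y ∈ {0, 1}; g ≡ 0 at y ∈ {3}; common: ∅.
  x = 2: f ≡ 0 at y ∈ ∅; g ≡ 0 at y ∈ {1}; common: ∅.
  x = 3: f ≡ 0 at y ∈ {0, 2}; g ≡ 0 at y ∈ {5}; common: ∅.
  x = 4: f ≡ 0 at y ∈ {1, 5}; g ≡ 0 at y ∈ {5}; common: {5}.
  x = 5: f ≡ 0 at y ∈ {5}; g ≡ 0 at y ∈ ∅; common: ∅.
  x = 6: f ≡ 0 at y ∈ ∅; g ≡ 0 at y ∈ {6}; common: ∅.
Collecting: common zeros = {(4, 5)}, so the count is 1.
Comparison with the Bézout bound: 1 ≤ 4 = deg(f)·deg(g), as expected for curves with no common component (the affine F_7-count falls short of the bound because intersections may lie at infinity, over extension fields, or carry multiplicity).


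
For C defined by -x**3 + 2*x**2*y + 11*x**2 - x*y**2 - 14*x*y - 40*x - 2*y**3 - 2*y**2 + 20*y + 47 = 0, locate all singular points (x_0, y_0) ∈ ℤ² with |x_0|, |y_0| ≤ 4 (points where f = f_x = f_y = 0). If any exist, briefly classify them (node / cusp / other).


Singular points: {(3, -1)}; classification: cusp.

Compute partial derivatives:
  f_x = -3*x**2 + 4*x*y + 22*x - y**2 - 14*y - 40.
  f_y = 2*x**2 - 2*x*y - 14*x - 6*y**2 - 4*y + 20.
Scan x_0 ∈ {−4, ..., 4}. For each x_0, f_y(x_0, y) is a polynomial in y; find its integer roots y ∈ {−4, ..., 4}, then test f_x and f at those candidates.
  x = -4: f_y(-4, y) = -6*y**2 + 4*y + 108; no integer root y with |y| ≤ 4.
  x = -3: f_y(-3, y) = -6*y**2 + 2*y + 80; no integer root y with |y| ≤ 4.
  x = -2: f_y(-2, y) = 56 - 6*y**2; no integer root y with |y| ≤ 4.
  x = -1: f_y(-1, y) = -6*y**2 - 2*y + 36; no integer root y with |y| ≤ 4.
  x = 0: f_y(0, y) = -6*y**2 - 4*y + 20; no integer root y with |y| ≤ 4.
  x = 1: f_y(1, y) = -6*y**2 - 6*y + 8; no integer root y with |y| ≤ 4.
  x = 2: f_y(2, y) = -6*y**2 - 8*y; vanishes at y ∈ {0}. (2, 0): f_x = -8 ≠ 0.
  x = 3: f_y(3, y) = -6*y**2 - 10*y - 4; vanishes at y ∈ {-1}. (3, -1): f_x = 0, f = 0 — SINGULAR.
  x = 4: f_y(4, y) = -6*y**2 - 12*y - 4; no integer root y with |y| ≤ 4.
Only singular point on the grid: (3, -1).
Classify: substitute x = 3 + u, y = -1 + v and expand: f = -u**3 + 2*u**2*v - u*v**2 - 2*v**3 + v**2.
No constant or linear terms (consistent with a singular point). Quadratic part: v**2. Cubic part: -u**3 + 2*u**2*v - u*v**2 - 2*v**3.
The quadratic part v**2 is a perfect square, so there is a single (double) tangent line v = 0, i.e. y = -1. Restricting the cubic part to that line (v = 0) leaves -u**3 ≠ 0, so f is not divisible by v and the branch is v² ≈ u**3 to lowest order — this is a cusp.
Classification: cusp.
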